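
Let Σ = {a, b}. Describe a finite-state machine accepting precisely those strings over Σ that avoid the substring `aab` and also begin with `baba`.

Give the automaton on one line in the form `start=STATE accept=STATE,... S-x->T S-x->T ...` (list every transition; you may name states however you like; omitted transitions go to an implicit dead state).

Build one automaton per condition and run them in lockstep. The first has 4 states tracking partial matches of the forbidden pattern `aab`; the second has 6 states tracking whether the input so far still matches the prefix `baba`. A product state is a pair (one from each), accepting exactly when both do.
With 12 states:
          a    b  
>  S0     S1   S2 
   S1     S3   S4 
   S2     S5   S4 
   S3     S3   S6 
   S4     S1   S4 
   S5     S3   S7 
   S6     S6   S6 
   S7     S8   S4 
 * S8     S9  S10 
 * S9     S9  S11 
 * S10    S8  S10 
   S11   S11  S11 
(> = start, * = accepting)

start=S0 accept=S8,S9,S10 S0-a->S1 S0-b->S2 S1-a->S3 S1-b->S4 S2-a->S5 S2-b->S4 S3-a->S3 S3-b->S6 S4-a->S1 S4-b->S4 S5-a->S3 S5-b->S7 S6-a->S6 S6-b->S6 S7-a->S8 S7-b->S4 S8-a->S9 S8-b->S10 S9-a->S9 S9-b->S11 S10-a->S8 S10-b->S10 S11-a->S11 S11-b->S11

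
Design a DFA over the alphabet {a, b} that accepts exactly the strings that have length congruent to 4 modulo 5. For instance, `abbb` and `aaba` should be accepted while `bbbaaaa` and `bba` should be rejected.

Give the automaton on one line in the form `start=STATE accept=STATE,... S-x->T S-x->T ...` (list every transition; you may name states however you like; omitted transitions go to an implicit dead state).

Only the length mod 5 matters, so use a 5-cycle: from any state, every input symbol moves to the next state, wrapping q4 back to q0. Mark q4 accepting.
A 5-state machine:
        a   b  
>  q0   q1  q1 
   q1   q2  q2 
   q2   q3  q3 
   q3   q4  q4 
 * q4   q0  q0 
(> = start, * = accepting)

start=q0 accept=q4 q0-a->q1 q0-b->q1 q1-a->q2 q1-b->q2 q2-a->q3 q2-b->q3 q3-a->q4 q3-b->q4 q4-a->q0 q4-b->q0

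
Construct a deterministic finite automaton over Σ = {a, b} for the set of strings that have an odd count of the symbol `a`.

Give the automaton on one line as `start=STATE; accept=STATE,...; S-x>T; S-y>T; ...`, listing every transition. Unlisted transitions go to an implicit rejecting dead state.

start=s0; accept=s1; s0-a>s1; s0-b>s0; s1-a>s0; s1-b>s1

The only thing that matters is how many `a`s have appeared, reduced mod 2. Use one state per residue: s0 for 0, …, s1 for 1. Reading `a` moves to the next residue; anything else stays put. s1 is accepting.
With 2 states:
        a   b  
>  s0   s1  s0 
 * s1   s0  s1 
(> = start, * = accepting)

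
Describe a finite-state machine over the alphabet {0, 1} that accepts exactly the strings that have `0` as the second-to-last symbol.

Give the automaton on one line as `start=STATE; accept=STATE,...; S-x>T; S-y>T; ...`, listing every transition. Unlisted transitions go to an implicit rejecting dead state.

start=s0; accept=s3,s4; s0-0>s1; s0-1>s2; s1-0>s3; s1-1>s4; s2-0>s5; s2-1>s6; s3-0>s3; s3-1>s4; s4-0>s5; s4-1>s6; s5-0>s3; s5-1>s4; s6-0>s5; s6-1>s6

Because acceptance depends on a position counted from the end, the machine has to buffer the most recent 2 symbols. Make each state the string of the last up-to-2 symbols read; on input `x` shift the window left and append `x`. Accept when the buffered window has length 2 and begins with `0`.
7 states suffice.
        0   1  
>  s0   s1  s2 
   s1   s3  s4 
   s2   s5  s6 
 * s3   s3  s4 
 * s4   s5  s6 
   s5   s3  s4 
   s6   s5  s6 
(> = start, * = accepting)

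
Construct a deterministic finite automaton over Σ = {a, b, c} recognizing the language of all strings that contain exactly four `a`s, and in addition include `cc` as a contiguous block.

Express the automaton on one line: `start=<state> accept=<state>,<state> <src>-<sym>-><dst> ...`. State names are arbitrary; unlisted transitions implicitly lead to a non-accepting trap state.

Handle the two conditions separately and then intersect. One (6 states) tracks the count of `a`s, saturating at 5; the other (3 states) tracks whether and how much of `cc` has been seen. Each combined state is a pair, one component from each; accept when both components accept. After merging equivalent states the machine shrinks.
With 16 states:
          a    b    c  
>  q0     q1   q0   q2 
   q1     q3   q1   q4 
   q2     q1   q0   q5 
   q3     q6   q3   q7 
   q4     q3   q1   q8 
   q5     q8   q5   q5 
   q6     q9   q6  q10 
   q7     q6   q3  q11 
   q8    q11   q8   q8 
   q9    q12   q9  q13 
   q10    q9   q6  q14 
   q11   q14  q11  q11 
   q12   q12  q12  q12 
   q13   q12   q9  q15 
   q14   q15  q14  q14 
 * q15   q12  q15  q15 
(> = start, * = accepting)

start=q0 accept=q15 q0-a->q1 q0-b->q0 q0-c->q2 q1-a->q3 q1-b->q1 q1-c->q4 q2-a->q1 q2-b->q0 q2-c->q5 q3-a->q6 q3-b->q3 q3-c->q7 q4-a->q3 q4-b->q1 q4-c->q8 q5-a->q8 q5-b->q5 q5-c->q5 q6-a->q9 q6-b->q6 q6-c->q10 q7-a->q6 q7-b->q3 q7-c->q11 q8-a->q11 q8-b->q8 q8-c->q8 q9-a->q12 q9-b->q9 q9-c->q13 q10-a->q9 q10-b->q6 q10-c->q14 q11-a->q14 q11-b->q11 q11-c->q11 q12-a->q12 q12-b->q12 q12-c->q12 q13-a->q12 q13-b->q9 q13-c->q15 q14-a->q15 q14-b->q14 q14-c->q14 q15-a->q12 q15-b->q15 q15-c->q15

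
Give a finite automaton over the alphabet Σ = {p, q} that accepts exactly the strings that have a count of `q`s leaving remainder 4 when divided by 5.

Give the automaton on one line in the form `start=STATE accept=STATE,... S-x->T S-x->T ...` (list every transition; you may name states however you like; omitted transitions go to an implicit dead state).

start=S0 accept=S4 S0-p->S0 S0-q->S1 S1-p->S1 S1-q->S2 S2-p->S2 S2-q->S3 S3-p->S3 S3-q->S4 S4-p->S4 S4-q->S0

Keep the running count of `q`s modulo 5: each `q` advances along the cycle S0 → S1 → S2 → S3 → S4 → S0 while other symbols loop. Accept at S4.
5 states suffice.
        p   q  
>  S0   S0  S1 
   S1   S1  S2 
   S2   S2  S3 
   S3   S3  S4 
 * S4   S4  S0 
(> = start, * = accepting)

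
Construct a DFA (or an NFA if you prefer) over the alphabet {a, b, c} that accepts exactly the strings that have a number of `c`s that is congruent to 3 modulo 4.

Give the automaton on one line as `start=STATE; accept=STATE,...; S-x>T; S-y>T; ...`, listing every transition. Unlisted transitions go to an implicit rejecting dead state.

start=S0; accept=S3; S0-a>S0; S0-b>S0; S0-c>S1; S1-a>S1; S1-b>S1; S1-c>S2; S2-a>S2; S2-b>S2; S2-c>S3; S3-a>S3; S3-b>S3; S3-c>S0

The only thing that matters is how many `c`s have appeared, reduced mod 4. Use one state per residue: S0 for 0, …, S3 for 3. Reading `c` moves to the next residue; anything else stays put. S3 is accepting.
4 states suffice.
        a   b   c  
>  S0   S0  S0  S1 
   S1   S1  S1  S2 
   S2   S2  S2  S3 
 * S3   S3  S3  S0 
(> = start, * = accepting)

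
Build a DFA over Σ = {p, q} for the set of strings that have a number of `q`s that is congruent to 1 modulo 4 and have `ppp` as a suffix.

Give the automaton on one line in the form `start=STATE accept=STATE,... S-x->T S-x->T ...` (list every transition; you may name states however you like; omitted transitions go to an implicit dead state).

Handle the two conditions separately and then intersect. One (4 states) tracks the count of `q`s modulo 4; the other (4 states) tracks how much of the suffix `ppp` has currently been matched. Each combined state is a pair, one component from each; accept when both components accept. Minimizing collapses redundant product states.
A 7-state machine:
        p   q  
>  s0   s0  s1 
   s1   s2  s3 
   s2   s4  s3 
   s3   s3  s5 
   s4   s6  s3 
   s5   s5  s0 
 * s6   s6  s3 
(> = start, * = accepting)

start=s0 accept=s6 s0-p->s0 s0-q->s1 s1-p->s2 s1-q->s3 s2-p->s4 s2-q->s3 s3-p->s3 s3-q->s5 s4-p->s6 s4-q->s3 s5-p->s5 s5-q->s0 s6-p->s6 s6-q->s3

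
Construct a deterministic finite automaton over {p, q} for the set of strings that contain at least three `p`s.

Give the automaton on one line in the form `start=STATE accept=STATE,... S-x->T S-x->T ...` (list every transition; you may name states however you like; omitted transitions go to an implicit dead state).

Count `p`s, saturating at 4: states S0 through S3 mean 0 through 3 `p`s seen; S4 means more than 3. Each `p` increments (capped at S4); other symbols loop. Accept from {S3, S4}.
5 states suffice.
        p   q  
>  S0   S1  S0 
   S1   S2  S1 
   S2   S3  S2 
 * S3   S4  S3 
 * S4   S4  S4 
(> = start, * = accepting)

start=S0 accept=S3,S4 S0-p->S1 S0-q->S0 S1-p->S2 S1-q->S1 S2-p->S3 S2-q->S2 S3-p->S4 S3-q->S3 S4-p->S4 S4-q->S4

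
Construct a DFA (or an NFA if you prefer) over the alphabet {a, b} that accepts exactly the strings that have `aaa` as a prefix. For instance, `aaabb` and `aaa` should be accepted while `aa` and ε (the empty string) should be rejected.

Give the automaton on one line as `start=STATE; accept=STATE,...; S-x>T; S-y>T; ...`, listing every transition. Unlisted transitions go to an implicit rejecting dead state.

start=q0; accept=q3; q0-a>q1; q0-b>q4; q1-a>q2; q1-b>q4; q2-a>q3; q2-b>q4; q3-a>q3; q3-b>q3; q4-a>q4; q4-b>q4

Check the first 3 symbols one by one: q0 through q2 record how many have matched `aaa` so far; any wrong symbol goes to the dead state q4. After all 3 match we enter the accepting sink q3.
5 states suffice.
        a   b  
>  q0   q1  q4 
   q1   q2  q4 
   q2   q3  q4 
 * q3   q3  q3 
   q4   q4  q4 
(> = start, * = accepting)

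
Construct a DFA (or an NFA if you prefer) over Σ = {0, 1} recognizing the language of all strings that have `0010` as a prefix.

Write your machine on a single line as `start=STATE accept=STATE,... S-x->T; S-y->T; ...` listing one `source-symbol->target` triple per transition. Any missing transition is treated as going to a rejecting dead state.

start=S0; accept=S4; S0-0->S1; S0-1->S5; S1-0->S2; S1-1->S5; S2-0->S5; S2-1->S3; S3-0->S4; S3-1->S5; S4-0->S4; S4-1->S4; S5-0->S5; S5-1->S5

Check the first 4 symbols one by one: S0 through S3 record how many have matched `0010` so far; any wrong symbol goes to the dead state S5. After all 4 match we enter the accepting sink S4.
A 6-state machine:
        0   1  
>  S0   S1  S5 
   S1   S2  S5 
   S2   S5  S3 
   S3   S4  S5 
 * S4   S4  S4 
   S5   S5  S5 
(> = start, * = accepting)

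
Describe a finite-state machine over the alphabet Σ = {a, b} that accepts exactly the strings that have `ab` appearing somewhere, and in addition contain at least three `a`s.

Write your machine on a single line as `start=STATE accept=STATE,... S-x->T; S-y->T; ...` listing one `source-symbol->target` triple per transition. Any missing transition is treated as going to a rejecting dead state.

Run two small machines in parallel and take their product. The first has 3 states tracking whether and how much of `ab` has been seen; the second has 5 states tracking the count of `a`s, saturating at 4. A product state is a pair (one from each), accepting exactly when both do.
With 9 states:
        a   b  
>  S0   S1  S0 
   S1   S2  S3 
   S2   S4  S5 
   S3   S5  S3 
   S4   S6  S7 
   S5   S7  S5 
   S6   S6  S8 
 * S7   S8  S7 
 * S8   S8  S8 
(> = start, * = accepting)

start=S0; accept=S7,S8; S0-a->S1; S0-b->S0; S1-a->S2; S1-b->S3; S2-a->S4; S2-b->S5; S3-a->S5; S3-b->S3; S4-a->S6; S4-b->S7; S5-a->S7; S5-b->S5; S6-a->S6; S6-b->S8; S7-a->S8; S7-b->S7; S8-a->S8; S8-b->S8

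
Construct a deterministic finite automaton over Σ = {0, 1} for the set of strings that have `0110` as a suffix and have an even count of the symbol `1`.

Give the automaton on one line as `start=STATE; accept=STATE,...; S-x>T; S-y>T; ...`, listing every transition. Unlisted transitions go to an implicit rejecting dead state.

Handle the two conditions separately and then intersect. The first has 5 states tracking how much of the suffix `0110` has currently been matched; the second has 2 states tracking the count of `1`s modulo 2. A product state is a pair (one from each), accepting exactly when both do.
10 states suffice.
       0  1 
>  A   B  C 
   B   B  D 
   C   E  A 
   D   E  F 
   E   E  G 
   F   H  C 
   G   B  I 
 * H   B  D 
   I   J  A 
   J   E  G 
(> = start, * = accepting)

start=A; accept=H; A-0>B; A-1>C; B-0>B; B-1>D; C-0>E; C-1>A; D-0>E; D-1>F; E-0>E; E-1>G; F-0>H; F-1>C; G-0>B; G-1>I; H-0>B; H-1>D; I-0>J; I-1>A; J-0>E; J-1>G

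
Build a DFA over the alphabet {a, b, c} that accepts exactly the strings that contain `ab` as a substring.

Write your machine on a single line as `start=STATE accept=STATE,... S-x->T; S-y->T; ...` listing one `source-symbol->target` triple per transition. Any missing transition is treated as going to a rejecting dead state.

States q0..q1 record the length of the longest prefix of `ab` that matches the current input suffix. Reaching q2 means `ab` has been seen, and we stay there forever. Accept from q2.
3 states suffice.
        a   b   c  
>  q0   q1  q0  q0 
   q1   q1  q2  q0 
 * q2   q2  q2  q2 
(> = start, * = accepting)

start=q0; accept=q2; q0-a->q1; q0-b->q0; q0-c->q0; q1-a->q1; q1-b->q2; q1-c->q0; q2-a->q2; q2-b->q2; q2-c->q2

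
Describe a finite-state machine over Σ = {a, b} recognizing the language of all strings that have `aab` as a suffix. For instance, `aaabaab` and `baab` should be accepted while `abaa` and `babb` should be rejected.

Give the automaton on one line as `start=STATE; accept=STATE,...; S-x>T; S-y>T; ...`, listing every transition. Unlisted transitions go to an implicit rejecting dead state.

Remember how much of `aab` the current input suffix matches. State q0 means no match yet; q1 means the last symbol is `a`; q2 means the last 2 symbols are `aa`; q3 means the last 3 symbols are `aab`. Only q3 accepts. On a mismatch, fall back to the longest proper suffix that is still a prefix of `aab`.
A 4-state machine:
        a   b  
>  q0   q1  q0 
   q1   q2  q0 
   q2   q2  q3 
 * q3   q1  q0 
(> = start, * = accepting)

start=q0; accept=q3; q0-a>q1; q0-b>q0; q1-a>q2; q1-b>q0; q2-a>q2; q2-b>q3; q3-a>q1; q3-b>q0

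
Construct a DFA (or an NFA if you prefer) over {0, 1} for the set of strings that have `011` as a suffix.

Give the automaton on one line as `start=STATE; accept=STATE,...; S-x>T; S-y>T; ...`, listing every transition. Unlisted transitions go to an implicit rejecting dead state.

start=q0; accept=q3; q0-0>q1; q0-1>q0; q1-0>q1; q1-1>q2; q2-0>q1; q2-1>q3; q3-0>q1; q3-1>q0

Remember how much of `011` the current input suffix matches. State q0 means no match yet; q1 means the last symbol is `0`; q2 means the last 2 symbols are `01`; q3 means the last 3 symbols are `011`. Only q3 accepts. On a mismatch, fall back to the longest proper suffix that is still a prefix of `011`.
4 states suffice.
        0   1  
>  q0   q1  q0 
   q1   q1  q2 
   q2   q1  q3 
 * q3   q1  q0 
(> = start, * = accepting)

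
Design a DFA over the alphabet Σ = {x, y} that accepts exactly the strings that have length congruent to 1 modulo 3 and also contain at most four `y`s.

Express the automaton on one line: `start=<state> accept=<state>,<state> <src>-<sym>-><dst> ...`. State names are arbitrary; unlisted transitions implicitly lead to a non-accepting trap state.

Run two small machines in parallel and take their product. One (3 states) tracks the input length modulo 3; the other (6 states) tracks the count of `y`s, saturating at 5. Each combined state is a pair, one component from each; accept when both components accept.
With 18 states:
       x  y 
>  A   B  C 
 * B   D  E 
 * C   E  F 
   D   A  G 
   E   G  H 
   F   H  I 
   G   C  J 
   H   J  K 
   I   K  L 
 * J   F  M 
 * K   M  N 
 * L   N  O 
   M   I  P 
   N   P  Q 
   O   Q  Q 
   P   L  R 
   Q   R  R 
   R   O  O 
(> = start, * = accepting)

start=A accept=B,C,J,K,L A-x->B A-y->C B-x->D B-y->E C-x->E C-y->F D-x->A D-y->G E-x->G E-y->H F-x->H F-y->I G-x->C G-y->J H-x->J H-y->K I-x->K I-y->L J-x->F J-y->M K-x->M K-y->N L-x->N L-y->O M-x->I M-y->P N-x->P N-y->Q O-x->Q O-y->Q P-x->L P-y->R Q-x->R Q-y->R R-x->O R-y->O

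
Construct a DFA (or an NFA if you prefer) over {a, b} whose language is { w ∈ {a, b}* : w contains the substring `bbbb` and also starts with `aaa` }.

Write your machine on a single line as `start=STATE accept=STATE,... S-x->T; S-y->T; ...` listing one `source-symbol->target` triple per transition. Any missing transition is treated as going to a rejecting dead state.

start=q0; accept=q12; q0-a->q1; q0-b->q2; q1-a->q3; q1-b->q2; q2-a->q4; q2-b->q5; q3-a->q6; q3-b->q2; q4-a->q4; q4-b->q2; q5-a->q4; q5-b->q7; q6-a->q6; q6-b->q8; q7-a->q4; q7-b->q9; q8-a->q6; q8-b->q10; q9-a->q9; q9-b->q9; q10-a->q6; q10-b->q11; q11-a->q6; q11-b->q12; q12-a->q12; q12-b->q12

Build one automaton per condition and run them in lockstep. The first has 5 states tracking whether and how much of `bbbb` has been seen; the second has 5 states tracking whether the input so far still matches the prefix `aaa`. A product state is a pair (one from each), accepting exactly when both do.
          a    b  
>  q0     q1   q2 
   q1     q3   q2 
   q2     q4   q5 
   q3     q6   q2 
   q4     q4   q2 
   q5     q4   q7 
   q6     q6   q8 
   q7     q4   q9 
   q8     q6  q10 
   q9     q9   q9 
   q10    q6  q11 
   q11    q6  q12 
 * q12   q12  q12 
(> = start, * = accepting)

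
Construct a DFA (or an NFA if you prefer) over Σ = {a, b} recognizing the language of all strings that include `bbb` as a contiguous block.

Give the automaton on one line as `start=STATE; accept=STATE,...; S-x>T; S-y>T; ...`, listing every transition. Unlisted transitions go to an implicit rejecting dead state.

Track how much of `bbb` has been matched so far: state s0 is no progress, s3 is the absorbing accept state reached once `bbb` has occurred. Intermediate states record partial matches; on a mismatch, fall back to the longest reusable overlap.
A 4-state machine:
        a   b  
>  s0   s0  s1 
   s1   s0  s2 
   s2   s0  s3 
 * s3   s3  s3 
(> = start, * = accepting)

start=s0; accept=s3; s0-a>s0; s0-b>s1; s1-a>s0; s1-b>s2; s2-a>s0; s2-b>s3; s3-a>s3; s3-b>s3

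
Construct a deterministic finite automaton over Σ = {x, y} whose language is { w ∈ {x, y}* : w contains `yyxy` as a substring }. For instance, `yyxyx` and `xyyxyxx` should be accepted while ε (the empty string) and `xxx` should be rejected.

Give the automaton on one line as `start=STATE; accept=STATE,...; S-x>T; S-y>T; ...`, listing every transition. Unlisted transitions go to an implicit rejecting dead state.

start=q0; accept=q4; q0-x>q0; q0-y>q1; q1-x>q0; q1-y>q2; q2-x>q3; q2-y>q2; q3-x>q0; q3-y>q4; q4-x>q4; q4-y>q4

States q0..q3 record the length of the longest prefix of `yyxy` that matches the current input suffix. Reaching q4 means `yyxy` has been seen, and we stay there forever. Accept from q4.
        x   y  
>  q0   q0  q1 
   q1   q0  q2 
   q2   q3  q2 
   q3   q0  q4 
 * q4   q4  q4 
(> = start, * = accepting)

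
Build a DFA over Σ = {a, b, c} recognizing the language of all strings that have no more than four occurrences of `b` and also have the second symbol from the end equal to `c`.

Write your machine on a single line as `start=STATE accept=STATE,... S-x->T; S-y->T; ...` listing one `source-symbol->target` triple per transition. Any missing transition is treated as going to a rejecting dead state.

Build one automaton per condition and run them in lockstep. One (6 states) tracks the count of `b`s, saturating at 5; the other (13 states) tracks the last 2 symbols read. Each combined state is a pair, one component from each; accept when both components accept. Minimizing collapses redundant product states.
          a    b    c  
>  S0     S0   S1   S2 
   S1     S1   S3   S4 
   S2     S5   S6   S7 
   S3     S3   S8   S9 
   S4     S6  S10  S11 
 * S5     S0   S1   S2 
 * S6     S1   S3   S4 
 * S7     S5   S6   S7 
   S8     S8  S12  S13 
   S9    S10  S14  S15 
 * S10    S3   S8   S9 
 * S11    S6  S10  S11 
   S12   S12  S16  S17 
   S13   S14  S18  S19 
 * S14    S8  S12  S13 
 * S15   S10  S14  S15 
   S16   S16  S16  S16 
   S17   S18  S16  S20 
 * S18   S12  S16  S17 
 * S19   S14  S18  S19 
 * S20   S18  S16  S20 
(> = start, * = accepting)

start=S0; accept=S5,S6,S7,S10,S11,S14,S15,S18,S19,S20; S0-a->S0; S0-b->S1; S0-c->S2; S1-a->S1; S1-b->S3; S1-c->S4; S2-a->S5; S2-b->S6; S2-c->S7; S3-a->S3; S3-b->S8; S3-c->S9; S4-a->S6; S4-b->S10; S4-c->S11; S5-a->S0; S5-b->S1; S5-c->S2; S6-a->S1; S6-b->S3; S6-c->S4; S7-a->S5; S7-b->S6; S7-c->S7; S8-a->S8; S8-b->S12; S8-c->S13; S9-a->S10; S9-b->S14; S9-c->S15; S10-a->S3; S10-b->S8; S10-c->S9; S11-a->S6; S11-b->S10; S11-c->S11; S12-a->S12; S12-b->S16; S12-c->S17; S13-a->S14; S13-b->S18; S13-c->S19; S14-a->S8; S14-b->S12; S14-c->S13; S15-a->S10; S15-b->S14; S15-c->S15; S16-a->S16; S16-b->S16; S16-c->S16; S17-a->S18; S17-b->S16; S17-c->S20; S18-a->S12; S18-b->S16; S18-c->S17; S19-a->S14; S19-b->S18; S19-c->S19; S20-a->S18; S20-b->S16; S20-c->S20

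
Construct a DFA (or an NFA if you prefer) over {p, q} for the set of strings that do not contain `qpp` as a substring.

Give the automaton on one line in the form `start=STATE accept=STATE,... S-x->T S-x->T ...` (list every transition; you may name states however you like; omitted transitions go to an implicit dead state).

start=s0 accept=s0,s1,s2 s0-p->s0 s0-q->s1 s1-p->s2 s1-q->s1 s2-p->s3 s2-q->s1 s3-p->s3 s3-q->s3

This is the complement of 'contains `qpp`'. Use the same substring-matching states — s0 through s3 holding how much of `qpp` has just been matched — but flip the accepting set: everything except the trap s3 accepts.
4 states suffice.
        p   q  
>* s0   s0  s1 
 * s1   s2  s1 
 * s2   s3  s1 
   s3   s3  s3 
(> = start, * = accepting)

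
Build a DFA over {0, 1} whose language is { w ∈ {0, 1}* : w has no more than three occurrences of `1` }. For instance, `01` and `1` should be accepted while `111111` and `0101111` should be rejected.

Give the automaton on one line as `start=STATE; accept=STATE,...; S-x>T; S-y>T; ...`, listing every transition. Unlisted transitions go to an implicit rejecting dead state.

start=A; accept=A,B,C,D; A-0>A; A-1>B; B-0>B; B-1>C; C-0>C; C-1>D; D-0>D; D-1>E; E-0>E; E-1>E

Only the number of `1`s matters, and only up to 4. Make a chain A → B → C → D → E advanced by each `1` (with E absorbing); every other symbol self-loops. The accepting set is {A, B, C, D}.
With 5 states:
       0  1 
>* A   A  B 
 * B   B  C 
 * C   C  D 
 * D   D  E 
   E   E  E 
(> = start, * = accepting)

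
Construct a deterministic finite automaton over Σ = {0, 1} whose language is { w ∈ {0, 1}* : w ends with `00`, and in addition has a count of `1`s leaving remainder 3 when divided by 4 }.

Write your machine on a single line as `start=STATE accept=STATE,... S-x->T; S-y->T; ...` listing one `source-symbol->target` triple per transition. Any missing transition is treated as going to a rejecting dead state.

Run two small machines in parallel and take their product. The first has 3 states tracking how much of the suffix `00` has currently been matched; the second has 4 states tracking the count of `1`s modulo 4. A product state is a pair (one from each), accepting exactly when both do.
12 states suffice.
          0    1  
>  q0     q1   q2 
   q1     q3   q2 
   q2     q4   q5 
   q3     q3   q2 
   q4     q6   q5 
   q5     q7   q8 
   q6     q6   q5 
   q7     q9   q8 
   q8    q10   q0 
   q9     q9   q8 
   q10   q11   q0 
 * q11   q11   q0 
(> = start, * = accepting)

start=q0; accept=q11; q0-0->q1; q0-1->q2; q1-0->q3; q1-1->q2; q2-0->q4; q2-1->q5; q3-0->q3; q3-1->q2; q4-0->q6; q4-1->q5; q5-0->q7; q5-1->q8; q6-0->q6; q6-1->q5; q7-0->q9; q7-1->q8; q8-0->q10; q8-1->q0; q9-0->q9; q9-1->q8; q10-0->q11; q10-1->q0; q11-0->q11; q11-1->q0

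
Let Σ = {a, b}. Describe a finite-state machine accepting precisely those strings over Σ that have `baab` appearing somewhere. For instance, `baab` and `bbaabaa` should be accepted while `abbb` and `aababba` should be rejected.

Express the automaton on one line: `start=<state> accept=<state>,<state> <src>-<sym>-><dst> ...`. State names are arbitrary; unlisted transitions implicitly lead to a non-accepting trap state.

States s0..s3 record the length of the longest prefix of `baab` that matches the current input suffix. Reaching s4 means `baab` has been seen, and we stay there forever. Accept from s4.
        a   b  
>  s0   s0  s1 
   s1   s2  s1 
   s2   s3  s1 
   s3   s0  s4 
 * s4   s4  s4 
(> = start, * = accepting)

start=s0 accept=s4 s0-a->s0 s0-b->s1 s1-a->s2 s1-b->s1 s2-a->s3 s2-b->s1 s3-a->s0 s3-b->s4 s4-a->s4 s4-b->s4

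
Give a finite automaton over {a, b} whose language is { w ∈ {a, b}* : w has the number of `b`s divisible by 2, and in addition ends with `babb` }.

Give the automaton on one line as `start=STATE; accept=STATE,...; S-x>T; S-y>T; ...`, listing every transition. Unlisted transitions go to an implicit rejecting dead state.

Run two small machines in parallel and take their product. The first has 2 states tracking the count of `b`s modulo 2; the second has 5 states tracking how much of the suffix `babb` has currently been matched. A product state is a pair (one from each), accepting exactly when both do.
A 10-state machine:
        a   b  
>  S0   S0  S1 
   S1   S2  S3 
   S2   S4  S5 
   S3   S6  S1 
   S4   S4  S3 
   S5   S6  S7 
   S6   S0  S8 
   S7   S2  S3 
   S8   S2  S9 
 * S9   S6  S1 
(> = start, * = accepting)

start=S0; accept=S9; S0-a>S0; S0-b>S1; S1-a>S2; S1-b>S3; S2-a>S4; S2-b>S5; S3-a>S6; S3-b>S1; S4-a>S4; S4-b>S3; S5-a>S6; S5-b>S7; S6-a>S0; S6-b>S8; S7-a>S2; S7-b>S3; S8-a>S2; S8-b>S9; S9-a>S6; S9-b>S1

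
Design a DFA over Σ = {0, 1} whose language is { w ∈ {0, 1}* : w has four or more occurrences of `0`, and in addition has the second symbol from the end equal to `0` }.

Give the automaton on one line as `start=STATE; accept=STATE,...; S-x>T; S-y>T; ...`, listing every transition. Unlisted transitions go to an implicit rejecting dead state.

start=s0; accept=s11,s15,s16,s19; s0-0>s1; s0-1>s2; s1-0>s3; s1-1>s4; s2-0>s5; s2-1>s6; s3-0>s7; s3-1>s8; s4-0>s9; s4-1>s10; s5-0>s3; s5-1>s4; s6-0>s5; s6-1>s6; s7-0>s11; s7-1>s12; s8-0>s13; s8-1>s14; s9-0>s7; s9-1>s8; s10-0>s9; s10-1>s10; s11-0>s15; s11-1>s16; s12-0>s17; s12-1>s18; s13-0>s11; s13-1>s12; s14-0>s13; s14-1>s14; s15-0>s15; s15-1>s19; s16-0>s20; s16-1>s21; s17-0>s15; s17-1>s16; s18-0>s17; s18-1>s18; s19-0>s20; s19-1>s22; s20-0>s15; s20-1>s19; s21-0>s20; s21-1>s21; s22-0>s20; s22-1>s22

Build one automaton per condition and run them in lockstep. One (6 states) tracks the count of `0`s, saturating at 5; the other (7 states) tracks the last 2 symbols read. Each combined state is a pair, one component from each; accept when both components accept.
          0    1  
>  s0     s1   s2 
   s1     s3   s4 
   s2     s5   s6 
   s3     s7   s8 
   s4     s9  s10 
   s5     s3   s4 
   s6     s5   s6 
   s7    s11  s12 
   s8    s13  s14 
   s9     s7   s8 
   s10    s9  s10 
 * s11   s15  s16 
   s12   s17  s18 
   s13   s11  s12 
   s14   s13  s14 
 * s15   s15  s19 
 * s16   s20  s21 
   s17   s15  s16 
   s18   s17  s18 
 * s19   s20  s22 
   s20   s15  s19 
   s21   s20  s21 
   s22   s20  s22 
(> = start, * = accepting)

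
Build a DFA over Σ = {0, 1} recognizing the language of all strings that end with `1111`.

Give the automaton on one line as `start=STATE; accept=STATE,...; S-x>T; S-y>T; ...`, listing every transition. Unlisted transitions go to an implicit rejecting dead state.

start=A; accept=E; A-0>A; A-1>B; B-0>A; B-1>C; C-0>A; C-1>D; D-0>A; D-1>E; E-0>A; E-1>E

Let each state record the length of the longest suffix of the input read so far that is also a prefix of `1111`. B means the last symbol is `1`; C means the last 2 symbols are `11`; D means the last 3 symbols are `111`; E means the last 4 symbols are `1111`. Accept only at E, where the string currently ends in `1111`.
With 5 states:
       0  1 
>  A   A  B 
   B   A  C 
   C   A  D 
   D   A  E 
 * E   A  E 
(> = start, * = accepting)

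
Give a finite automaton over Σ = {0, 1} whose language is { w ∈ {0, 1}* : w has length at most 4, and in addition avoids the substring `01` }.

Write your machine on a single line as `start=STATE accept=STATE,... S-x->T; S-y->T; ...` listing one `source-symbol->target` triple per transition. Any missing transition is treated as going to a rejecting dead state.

Run two small machines in parallel and take their product. The first has 6 states tracking the input length, saturating at 5; the second has 3 states tracking partial matches of the forbidden pattern `01`. A product state is a pair (one from each), accepting exactly when both do. Equivalent product states are then merged.
A 9-state machine:
       0  1 
>* A   B  C 
 * B   D  E 
 * C   D  F 
 * D   G  E 
   E   E  E 
 * F   G  H 
 * G   I  E 
 * H   I  I 
 * I   E  E 
(> = start, * = accepting)

start=A; accept=A,B,C,D,F,G,H,I; A-0->B; A-1->C; B-0->D; B-1->E; C-0->D; C-1->F; D-0->G; D-1->E; E-0->E; E-1->E; F-0->G; F-1->H; G-0->I; G-1->E; H-0->I; H-1->I; I-0->E; I-1->E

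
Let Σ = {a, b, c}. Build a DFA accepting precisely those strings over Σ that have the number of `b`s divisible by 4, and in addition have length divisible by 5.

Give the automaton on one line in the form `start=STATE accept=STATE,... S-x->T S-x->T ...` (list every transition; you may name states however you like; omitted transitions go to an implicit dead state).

start=q0 accept=q0 q0-a->q1 q0-b->q2 q0-c->q1 q1-a->q3 q1-b->q4 q1-c->q3 q2-a->q4 q2-b->q5 q2-c->q4 q3-a->q6 q3-b->q7 q3-c->q6 q4-a->q7 q4-b->q8 q4-c->q7 q5-a->q8 q5-b->q9 q5-c->q8 q6-a->q10 q6-b->q11 q6-c->q10 q7-a->q11 q7-b->q12 q7-c->q11 q8-a->q12 q8-b->q13 q8-c->q12 q9-a->q13 q9-b->q10 q9-c->q13 q10-a->q0 q10-b->q14 q10-c->q0 q11-a->q14 q11-b->q15 q11-c->q14 q12-a->q15 q12-b->q16 q12-c->q15 q13-a->q16 q13-b->q0 q13-c->q16 q14-a->q2 q14-b->q17 q14-c->q2 q15-a->q17 q15-b->q18 q15-c->q17 q16-a->q18 q16-b->q1 q16-c->q18 q17-a->q5 q17-b->q19 q17-c->q5 q18-a->q19 q18-b->q3 q18-c->q19 q19-a->q9 q19-b->q6 q19-c->q9

Build one automaton per condition and run them in lockstep. One (4 states) tracks the count of `b`s modulo 4; the other (5 states) tracks the input length modulo 5. Each combined state is a pair, one component from each; accept when both components accept.
A 20-state machine:
          a    b    c  
>* q0     q1   q2   q1 
   q1     q3   q4   q3 
   q2     q4   q5   q4 
   q3     q6   q7   q6 
   q4     q7   q8   q7 
   q5     q8   q9   q8 
   q6    q10  q11  q10 
   q7    q11  q12  q11 
   q8    q12  q13  q12 
   q9    q13  q10  q13 
   q10    q0  q14   q0 
   q11   q14  q15  q14 
   q12   q15  q16  q15 
   q13   q16   q0  q16 
   q14    q2  q17   q2 
   q15   q17  q18  q17 
   q16   q18   q1  q18 
   q17    q5  q19   q5 
   q18   q19   q3  q19 
   q19    q9   q6   q9 
(> = start, * = accepting)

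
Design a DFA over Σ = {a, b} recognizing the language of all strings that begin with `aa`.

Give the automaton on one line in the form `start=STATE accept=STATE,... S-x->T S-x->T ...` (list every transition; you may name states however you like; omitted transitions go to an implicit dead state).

Walk along `aa` while the input agrees: from S0 take `a` to S1, and so on. Any deviation drops to the rejecting sink S3. Once S2 is reached the prefix is confirmed and every continuation is accepted.
        a   b  
>  S0   S1  S3 
   S1   S2  S3 
 * S2   S2  S2 
   S3   S3  S3 
(> = start, * = accepting)

start=S0 accept=S2 S0-a->S1 S0-b->S3 S1-a->S2 S1-b->S3 S2-a->S2 S2-b->S2 S3-a->S3 S3-b->S3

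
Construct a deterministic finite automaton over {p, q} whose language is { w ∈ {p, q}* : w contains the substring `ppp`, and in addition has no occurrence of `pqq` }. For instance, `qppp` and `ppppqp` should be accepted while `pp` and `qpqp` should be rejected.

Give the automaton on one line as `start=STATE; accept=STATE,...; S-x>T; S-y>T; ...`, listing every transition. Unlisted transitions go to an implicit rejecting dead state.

start=A; accept=E,G; A-p>B; A-q>A; B-p>C; B-q>D; C-p>E; C-q>D; D-p>B; D-q>F; E-p>E; E-q>G; F-p>F; F-q>F; G-p>E; G-q>F

Run two small machines in parallel and take their product. One (4 states) tracks whether and how much of `ppp` has been seen; the other (4 states) tracks partial matches of the forbidden pattern `pqq`. Each combined state is a pair, one component from each; accept when both components accept. After merging equivalent states the machine shrinks.
7 states suffice.
       p  q 
>  A   B  A 
   B   C  D 
   C   E  D 
   D   B  F 
 * E   E  G 
   F   F  F 
 * G   E  F 
(> = start, * = accepting)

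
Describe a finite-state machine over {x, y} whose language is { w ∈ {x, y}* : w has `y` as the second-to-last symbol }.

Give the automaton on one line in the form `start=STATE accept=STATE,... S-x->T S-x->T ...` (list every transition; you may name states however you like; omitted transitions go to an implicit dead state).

start=A accept=F,G A-x->B A-y->C B-x->D B-y->E C-x->F C-y->G D-x->D D-y->E E-x->F E-y->G F-x->D F-y->E G-x->F G-y->G

A DFA must remember the last 2 symbols (since which symbol is second-to-last isn't known until the input ends). Use one state per possible window of the last ≤2 symbols; accept from those whose window starts with `y`.
A 7-state machine:
       x  y 
>  A   B  C 
   B   D  E 
   C   F  G 
   D   D  E 
   E   F  G 
 * F   D  E 
 * G   F  G 
(> = start, * = accepting)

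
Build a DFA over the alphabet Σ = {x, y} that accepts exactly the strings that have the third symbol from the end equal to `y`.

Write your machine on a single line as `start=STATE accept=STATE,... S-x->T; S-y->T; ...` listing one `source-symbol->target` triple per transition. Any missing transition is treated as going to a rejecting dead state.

Because acceptance depends on a position counted from the end, the machine has to buffer the most recent 3 symbols. Make each state the string of the last up-to-3 symbols read; on input `x` shift the window left and append `x`. Accept when the buffered window has length 3 and begins with `y`.
With 15 states:
          x    y  
>  S0     S1   S2 
   S1     S3   S4 
   S2     S5   S6 
   S3     S7   S8 
   S4     S9  S10 
   S5    S11  S12 
   S6    S13  S14 
   S7     S7   S8 
   S8     S9  S10 
   S9    S11  S12 
   S10   S13  S14 
 * S11    S7   S8 
 * S12    S9  S10 
 * S13   S11  S12 
 * S14   S13  S14 
(> = start, * = accepting)

start=S0; accept=S11,S12,S13,S14; S0-x->S1; S0-y->S2; S1-x->S3; S1-y->S4; S2-x->S5; S2-y->S6; S3-x->S7; S3-y->S8; S4-x->S9; S4-y->S10; S5-x->S11; S5-y->S12; S6-x->S13; S6-y->S14; S7-x->S7; S7-y->S8; S8-x->S9; S8-y->S10; S9-x->S11; S9-y->S12; S10-x->S13; S10-y->S14; S11-x->S7; S11-y->S8; S12-x->S9; S12-y->S10; S13-x->S11; S13-y->S12; S14-x->S13; S14-y->S14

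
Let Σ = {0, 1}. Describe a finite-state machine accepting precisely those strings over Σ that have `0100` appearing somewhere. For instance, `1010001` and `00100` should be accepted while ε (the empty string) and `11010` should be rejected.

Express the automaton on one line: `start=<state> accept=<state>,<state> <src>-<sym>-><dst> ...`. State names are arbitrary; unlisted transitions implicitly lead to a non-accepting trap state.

Track how much of `0100` has been matched so far: state q0 is no progress, q4 is the absorbing accept state reached once `0100` has occurred. Intermediate states record partial matches; on a mismatch, fall back to the longest reusable overlap.
        0   1  
>  q0   q1  q0 
   q1   q1  q2 
   q2   q3  q0 
   q3   q4  q2 
 * q4   q4  q4 
(> = start, * = accepting)

start=q0 accept=q4 q0-0->q1 q0-1->q0 q1-0->q1 q1-1->q2 q2-0->q3 q2-1->q0 q3-0->q4 q3-1->q2 q4-0->q4 q4-1->q4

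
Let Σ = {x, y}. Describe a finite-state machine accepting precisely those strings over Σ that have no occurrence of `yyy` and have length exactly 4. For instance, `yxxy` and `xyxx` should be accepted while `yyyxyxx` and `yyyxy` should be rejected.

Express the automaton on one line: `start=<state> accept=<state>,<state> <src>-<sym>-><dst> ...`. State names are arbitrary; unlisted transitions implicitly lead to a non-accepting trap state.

Build one automaton per condition and run them in lockstep. The first has 4 states tracking partial matches of the forbidden pattern `yyy`; the second has 6 states tracking the input length, saturating at 5. A product state is a pair (one from each), accepting exactly when both do.
          x    y  
>  q0     q1   q2 
   q1     q3   q4 
   q2     q3   q5 
   q3     q6   q7 
   q4     q6   q8 
   q5     q6   q9 
   q6    q10  q11 
   q7    q10  q12 
   q8    q10  q13 
   q9    q13  q13 
 * q10   q14  q15 
 * q11   q14  q16 
 * q12   q14  q17 
   q13   q17  q17 
   q14   q14  q15 
   q15   q14  q16 
   q16   q14  q17 
   q17   q17  q17 
(> = start, * = accepting)

start=q0 accept=q10,q11,q12 q0-x->q1 q0-y->q2 q1-x->q3 q1-y->q4 q2-x->q3 q2-y->q5 q3-x->q6 q3-y->q7 q4-x->q6 q4-y->q8 q5-x->q6 q5-y->q9 q6-x->q10 q6-y->q11 q7-x->q10 q7-y->q12 q8-x->q10 q8-y->q13 q9-x->q13 q9-y->q13 q10-x->q14 q10-y->q15 q11-x->q14 q11-y->q16 q12-x->q14 q12-y->q17 q13-x->q17 q13-y->q17 q14-x->q14 q14-y->q15 q15-x->q14 q15-y->q16 q16-x->q14 q16-y->q17 q17-x->q17 q17-y->q17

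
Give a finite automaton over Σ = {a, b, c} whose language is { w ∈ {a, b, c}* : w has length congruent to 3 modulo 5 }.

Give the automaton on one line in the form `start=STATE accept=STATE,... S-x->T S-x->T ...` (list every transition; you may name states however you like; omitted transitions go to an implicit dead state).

start=s0 accept=s3 s0-a->s1 s0-b->s1 s0-c->s1 s1-a->s2 s1-b->s2 s1-c->s2 s2-a->s3 s2-b->s3 s2-c->s3 s3-a->s4 s3-b->s4 s3-c->s4 s4-a->s0 s4-b->s0 s4-c->s0

Only the length mod 5 matters, so use a 5-cycle: from any state, every input symbol moves to the next state, wrapping s4 back to s0. Mark s3 accepting.
With 5 states:
        a   b   c  
>  s0   s1  s1  s1 
   s1   s2  s2  s2 
   s2   s3  s3  s3 
 * s3   s4  s4  s4 
   s4   s0  s0  s0 
(> = start, * = accepting)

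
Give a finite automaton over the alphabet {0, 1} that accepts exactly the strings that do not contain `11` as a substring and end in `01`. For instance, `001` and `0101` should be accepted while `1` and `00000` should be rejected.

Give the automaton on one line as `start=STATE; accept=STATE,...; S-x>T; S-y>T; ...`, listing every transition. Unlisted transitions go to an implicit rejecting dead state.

Build one automaton per condition and run them in lockstep. One (3 states) tracks partial matches of the forbidden pattern `11`; the other (3 states) tracks how much of the suffix `01` has currently been matched. Each combined state is a pair, one component from each; accept when both components accept. Minimizing collapses redundant product states.
A 5-state machine:
        0   1  
>  q0   q1  q2 
   q1   q1  q3 
   q2   q1  q4 
 * q3   q1  q4 
   q4   q4  q4 
(> = start, * = accepting)

start=q0; accept=q3; q0-0>q1; q0-1>q2; q1-0>q1; q1-1>q3; q2-0>q1; q2-1>q4; q3-0>q1; q3-1>q4; q4-0>q4; q4-1>q4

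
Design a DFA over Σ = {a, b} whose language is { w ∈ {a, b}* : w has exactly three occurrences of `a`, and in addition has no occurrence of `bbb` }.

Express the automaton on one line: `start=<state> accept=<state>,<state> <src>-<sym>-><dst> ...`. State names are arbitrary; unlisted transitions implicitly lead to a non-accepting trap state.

Build one automaton per condition and run them in lockstep. One (5 states) tracks the count of `a`s, saturating at 4; the other (4 states) tracks partial matches of the forbidden pattern `bbb`. Each combined state is a pair, one component from each; accept when both components accept. Equivalent product states are then merged.
          a    b  
>  S0     S1   S2 
   S1     S3   S4 
   S2     S1   S5 
   S3     S6   S7 
   S4     S3   S8 
   S5     S1   S9 
 * S6     S9  S10 
   S7     S6  S11 
   S8     S3   S9 
   S9     S9   S9 
 * S10    S9  S12 
   S11    S6   S9 
 * S12    S9   S9 
(> = start, * = accepting)

start=S0 accept=S6,S10,S12 S0-a->S1 S0-b->S2 S1-a->S3 S1-b->S4 S2-a->S1 S2-b->S5 S3-a->S6 S3-b->S7 S4-a->S3 S4-b->S8 S5-a->S1 S5-b->S9 S6-a->S9 S6-b->S10 S7-a->S6 S7-b->S11 S8-a->S3 S8-b->S9 S9-a->S9 S9-b->S9 S10-a->S9 S10-b->S12 S11-a->S6 S11-b->S9 S12-a->S9 S12-b->S9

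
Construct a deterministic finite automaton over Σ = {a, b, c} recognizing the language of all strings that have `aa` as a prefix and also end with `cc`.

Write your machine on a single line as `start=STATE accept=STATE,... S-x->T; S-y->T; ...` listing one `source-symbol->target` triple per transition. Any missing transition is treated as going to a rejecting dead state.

Handle the two conditions separately and then intersect. One (4 states) tracks whether the input so far still matches the prefix `aa`; the other (3 states) tracks how much of the suffix `cc` has currently been matched. Each combined state is a pair, one component from each; accept when both components accept. Minimizing collapses redundant product states.
With 6 states:
        a   b   c  
>  s0   s1  s2  s2 
   s1   s3  s2  s2 
   s2   s2  s2  s2 
   s3   s3  s3  s4 
   s4   s3  s3  s5 
 * s5   s3  s3  s5 
(> = start, * = accepting)

start=s0; accept=s5; s0-a->s1; s0-b->s2; s0-c->s2; s1-a->s3; s1-b->s2; s1-c->s2; s2-a->s2; s2-b->s2; s2-c->s2; s3-a->s3; s3-b->s3; s3-c->s4; s4-a->s3; s4-b->s3; s4-c->s5; s5-a->s3; s5-b->s3; s5-c->s5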